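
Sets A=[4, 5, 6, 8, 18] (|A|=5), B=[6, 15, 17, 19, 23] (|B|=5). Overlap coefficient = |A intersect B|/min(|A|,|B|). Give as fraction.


A intersect B = [6]
|A intersect B| = 1
min(|A|, |B|) = min(5, 5) = 5
Overlap = 1 / 5 = 1/5

1/5


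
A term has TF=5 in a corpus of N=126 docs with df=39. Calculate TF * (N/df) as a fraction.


TF * (N/df)
= 5 * (126/39)
= 5 * 42/13
= 210/13

210/13


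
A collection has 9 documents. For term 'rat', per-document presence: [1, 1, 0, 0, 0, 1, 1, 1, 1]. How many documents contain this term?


Checking each document for 'rat':
Doc 1: present
Doc 2: present
Doc 3: absent
Doc 4: absent
Doc 5: absent
Doc 6: present
Doc 7: present
Doc 8: present
Doc 9: present
df = sum of presences = 1 + 1 + 0 + 0 + 0 + 1 + 1 + 1 + 1 = 6

6


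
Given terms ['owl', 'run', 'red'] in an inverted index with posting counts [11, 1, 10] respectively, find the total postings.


Summing posting list sizes:
'owl': 11 postings
'run': 1 postings
'red': 10 postings
Total = 11 + 1 + 10 = 22

22


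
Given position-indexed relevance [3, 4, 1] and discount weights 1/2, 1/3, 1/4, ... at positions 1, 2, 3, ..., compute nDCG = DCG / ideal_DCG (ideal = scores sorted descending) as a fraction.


Position discount weights w_i = 1/(i+1) for i=1..3:
Weights = [1/2, 1/3, 1/4]
Actual relevance: [3, 4, 1]
DCG = 3/2 + 4/3 + 1/4 = 37/12
Ideal relevance (sorted desc): [4, 3, 1]
Ideal DCG = 4/2 + 3/3 + 1/4 = 13/4
nDCG = DCG / ideal_DCG = 37/12 / 13/4 = 37/39

37/39


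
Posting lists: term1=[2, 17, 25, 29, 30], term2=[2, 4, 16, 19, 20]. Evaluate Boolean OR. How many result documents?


Boolean OR: find union of posting lists
term1 docs: [2, 17, 25, 29, 30]
term2 docs: [2, 4, 16, 19, 20]
Union: [2, 4, 16, 17, 19, 20, 25, 29, 30]
|union| = 9

9


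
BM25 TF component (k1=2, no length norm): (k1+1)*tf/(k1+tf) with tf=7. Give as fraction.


BM25 TF component = (k1+1)*tf / (k1+tf)
k1 = 2, tf = 7
Numerator = (2+1)*7 = 21
Denominator = 2 + 7 = 9
= 21/9 = 7/3

7/3


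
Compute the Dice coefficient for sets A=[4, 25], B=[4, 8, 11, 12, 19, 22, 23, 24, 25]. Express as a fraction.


A intersect B = [4, 25]
|A intersect B| = 2
|A| = 2, |B| = 9
Dice = 2*2 / (2+9)
= 4 / 11 = 4/11

4/11


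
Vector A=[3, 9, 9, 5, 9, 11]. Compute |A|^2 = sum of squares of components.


|A|^2 = sum of squared components
A[0]^2 = 3^2 = 9
A[1]^2 = 9^2 = 81
A[2]^2 = 9^2 = 81
A[3]^2 = 5^2 = 25
A[4]^2 = 9^2 = 81
A[5]^2 = 11^2 = 121
Sum = 9 + 81 + 81 + 25 + 81 + 121 = 398

398


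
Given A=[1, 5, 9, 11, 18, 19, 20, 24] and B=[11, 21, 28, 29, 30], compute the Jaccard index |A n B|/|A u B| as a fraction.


A intersect B = [11]
|A intersect B| = 1
A union B = [1, 5, 9, 11, 18, 19, 20, 21, 24, 28, 29, 30]
|A union B| = 12
Jaccard = 1/12 = 1/12

1/12


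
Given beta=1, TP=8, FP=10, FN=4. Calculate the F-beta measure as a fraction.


P = TP/(TP+FP) = 8/18 = 4/9
R = TP/(TP+FN) = 8/12 = 2/3
beta^2 = 1^2 = 1
(1 + beta^2) = 2
Numerator = (1+beta^2)*P*R = 16/27
Denominator = beta^2*P + R = 4/9 + 2/3 = 10/9
F_beta = 8/15

8/15


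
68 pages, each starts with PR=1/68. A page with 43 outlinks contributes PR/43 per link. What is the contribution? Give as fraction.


Initial PR = 1/68 = 1/68
Outlinks = 43
Contribution per link = PR / outlinks
= 1/68 / 43
= 1/2924

1/2924


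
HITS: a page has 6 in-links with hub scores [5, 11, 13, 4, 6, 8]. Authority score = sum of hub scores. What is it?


Authority = sum of hub scores of in-linkers
In-link 1: hub score = 5
In-link 2: hub score = 11
In-link 3: hub score = 13
In-link 4: hub score = 4
In-link 5: hub score = 6
In-link 6: hub score = 8
Authority = 5 + 11 + 13 + 4 + 6 + 8 = 47

47


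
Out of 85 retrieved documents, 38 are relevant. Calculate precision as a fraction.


Precision = relevant_retrieved / total_retrieved
= 38 / 85
= 38 / (38 + 47)
= 38/85

38/85


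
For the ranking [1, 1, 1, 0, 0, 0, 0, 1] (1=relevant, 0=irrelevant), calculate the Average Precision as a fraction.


Computing P@k for each relevant position:
Position 1: relevant, P@1 = 1/1 = 1
Position 2: relevant, P@2 = 2/2 = 1
Position 3: relevant, P@3 = 3/3 = 1
Position 4: not relevant
Position 5: not relevant
Position 6: not relevant
Position 7: not relevant
Position 8: relevant, P@8 = 4/8 = 1/2
Sum of P@k = 1 + 1 + 1 + 1/2 = 7/2
AP = 7/2 / 4 = 7/8

7/8


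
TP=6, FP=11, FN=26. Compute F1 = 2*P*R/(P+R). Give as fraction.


F1 = 2 * P * R / (P + R)
P = TP/(TP+FP) = 6/17 = 6/17
R = TP/(TP+FN) = 6/32 = 3/16
2 * P * R = 2 * 6/17 * 3/16 = 9/68
P + R = 6/17 + 3/16 = 147/272
F1 = 9/68 / 147/272 = 12/49

12/49


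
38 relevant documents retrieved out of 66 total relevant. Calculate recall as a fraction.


Recall = retrieved_relevant / total_relevant
= 38 / 66
= 38 / (38 + 28)
= 19/33

19/33


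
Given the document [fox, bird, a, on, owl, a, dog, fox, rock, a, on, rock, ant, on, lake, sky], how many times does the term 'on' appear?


Document has 16 words
Scanning for 'on':
Found at positions: [3, 10, 13]
Count = 3

3


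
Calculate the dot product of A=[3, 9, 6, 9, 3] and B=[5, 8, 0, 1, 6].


Dot product = sum of element-wise products
A[0]*B[0] = 3*5 = 15
A[1]*B[1] = 9*8 = 72
A[2]*B[2] = 6*0 = 0
A[3]*B[3] = 9*1 = 9
A[4]*B[4] = 3*6 = 18
Sum = 15 + 72 + 0 + 9 + 18 = 114

114


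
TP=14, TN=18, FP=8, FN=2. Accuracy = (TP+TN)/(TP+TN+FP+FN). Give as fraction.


Accuracy = (TP + TN) / (TP + TN + FP + FN)
TP + TN = 14 + 18 = 32
Total = 14 + 18 + 8 + 2 = 42
Accuracy = 32 / 42 = 16/21

16/21


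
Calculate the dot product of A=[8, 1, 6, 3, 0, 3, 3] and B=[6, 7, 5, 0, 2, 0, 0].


Dot product = sum of element-wise products
A[0]*B[0] = 8*6 = 48
A[1]*B[1] = 1*7 = 7
A[2]*B[2] = 6*5 = 30
A[3]*B[3] = 3*0 = 0
A[4]*B[4] = 0*2 = 0
A[5]*B[5] = 3*0 = 0
A[6]*B[6] = 3*0 = 0
Sum = 48 + 7 + 30 + 0 + 0 + 0 + 0 = 85

85


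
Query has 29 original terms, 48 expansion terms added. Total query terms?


Original terms: 29
Expansion terms: 48
Total = 29 + 48 = 77

77


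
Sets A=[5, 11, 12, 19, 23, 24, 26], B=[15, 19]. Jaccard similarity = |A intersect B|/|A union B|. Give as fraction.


A intersect B = [19]
|A intersect B| = 1
A union B = [5, 11, 12, 15, 19, 23, 24, 26]
|A union B| = 8
Jaccard = 1/8 = 1/8

1/8


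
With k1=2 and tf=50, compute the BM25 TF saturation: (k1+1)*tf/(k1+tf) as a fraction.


BM25 TF component = (k1+1)*tf / (k1+tf)
k1 = 2, tf = 50
Numerator = (2+1)*50 = 150
Denominator = 2 + 50 = 52
= 150/52 = 75/26

75/26


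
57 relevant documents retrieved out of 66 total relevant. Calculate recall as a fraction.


Recall = retrieved_relevant / total_relevant
= 57 / 66
= 57 / (57 + 9)
= 19/22

19/22


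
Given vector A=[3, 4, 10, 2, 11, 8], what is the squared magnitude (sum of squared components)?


|A|^2 = sum of squared components
A[0]^2 = 3^2 = 9
A[1]^2 = 4^2 = 16
A[2]^2 = 10^2 = 100
A[3]^2 = 2^2 = 4
A[4]^2 = 11^2 = 121
A[5]^2 = 8^2 = 64
Sum = 9 + 16 + 100 + 4 + 121 + 64 = 314

314


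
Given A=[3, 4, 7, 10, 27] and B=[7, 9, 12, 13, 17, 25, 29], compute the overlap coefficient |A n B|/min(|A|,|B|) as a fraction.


A intersect B = [7]
|A intersect B| = 1
min(|A|, |B|) = min(5, 7) = 5
Overlap = 1 / 5 = 1/5

1/5


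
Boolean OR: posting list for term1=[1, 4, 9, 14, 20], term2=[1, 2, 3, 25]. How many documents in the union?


Boolean OR: find union of posting lists
term1 docs: [1, 4, 9, 14, 20]
term2 docs: [1, 2, 3, 25]
Union: [1, 2, 3, 4, 9, 14, 20, 25]
|union| = 8

8


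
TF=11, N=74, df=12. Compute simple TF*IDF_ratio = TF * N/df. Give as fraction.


TF * (N/df)
= 11 * (74/12)
= 11 * 37/6
= 407/6

407/6


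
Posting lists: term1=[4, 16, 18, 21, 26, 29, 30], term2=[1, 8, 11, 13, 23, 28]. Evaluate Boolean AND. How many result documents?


Boolean AND: find intersection of posting lists
term1 docs: [4, 16, 18, 21, 26, 29, 30]
term2 docs: [1, 8, 11, 13, 23, 28]
Intersection: []
|intersection| = 0

0


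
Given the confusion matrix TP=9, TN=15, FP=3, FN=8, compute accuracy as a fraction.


Accuracy = (TP + TN) / (TP + TN + FP + FN)
TP + TN = 9 + 15 = 24
Total = 9 + 15 + 3 + 8 = 35
Accuracy = 24 / 35 = 24/35

24/35


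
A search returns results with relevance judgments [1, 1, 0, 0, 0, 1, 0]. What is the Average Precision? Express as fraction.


Computing P@k for each relevant position:
Position 1: relevant, P@1 = 1/1 = 1
Position 2: relevant, P@2 = 2/2 = 1
Position 3: not relevant
Position 4: not relevant
Position 5: not relevant
Position 6: relevant, P@6 = 3/6 = 1/2
Position 7: not relevant
Sum of P@k = 1 + 1 + 1/2 = 5/2
AP = 5/2 / 3 = 5/6

5/6


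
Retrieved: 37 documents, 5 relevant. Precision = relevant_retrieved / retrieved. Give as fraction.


Precision = relevant_retrieved / total_retrieved
= 5 / 37
= 5 / (5 + 32)
= 5/37

5/37


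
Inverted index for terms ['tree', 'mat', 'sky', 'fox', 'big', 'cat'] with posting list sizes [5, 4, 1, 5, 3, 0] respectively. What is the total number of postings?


Summing posting list sizes:
'tree': 5 postings
'mat': 4 postings
'sky': 1 postings
'fox': 5 postings
'big': 3 postings
'cat': 0 postings
Total = 5 + 4 + 1 + 5 + 3 + 0 = 18

18


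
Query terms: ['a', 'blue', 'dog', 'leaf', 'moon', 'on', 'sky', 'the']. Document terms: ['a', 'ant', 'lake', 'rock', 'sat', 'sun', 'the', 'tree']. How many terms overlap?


Query terms: ['a', 'blue', 'dog', 'leaf', 'moon', 'on', 'sky', 'the']
Document terms: ['a', 'ant', 'lake', 'rock', 'sat', 'sun', 'the', 'tree']
Common terms: ['a', 'the']
Overlap count = 2

2


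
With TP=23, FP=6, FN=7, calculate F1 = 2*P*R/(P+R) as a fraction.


F1 = 2 * P * R / (P + R)
P = TP/(TP+FP) = 23/29 = 23/29
R = TP/(TP+FN) = 23/30 = 23/30
2 * P * R = 2 * 23/29 * 23/30 = 529/435
P + R = 23/29 + 23/30 = 1357/870
F1 = 529/435 / 1357/870 = 46/59

46/59


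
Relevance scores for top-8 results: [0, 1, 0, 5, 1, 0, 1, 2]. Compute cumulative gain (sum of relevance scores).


Cumulative Gain = sum of relevance scores
Position 1: rel=0, running sum=0
Position 2: rel=1, running sum=1
Position 3: rel=0, running sum=1
Position 4: rel=5, running sum=6
Position 5: rel=1, running sum=7
Position 6: rel=0, running sum=7
Position 7: rel=1, running sum=8
Position 8: rel=2, running sum=10
CG = 10

10


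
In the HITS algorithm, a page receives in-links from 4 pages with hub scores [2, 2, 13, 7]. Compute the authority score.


Authority = sum of hub scores of in-linkers
In-link 1: hub score = 2
In-link 2: hub score = 2
In-link 3: hub score = 13
In-link 4: hub score = 7
Authority = 2 + 2 + 13 + 7 = 24

24


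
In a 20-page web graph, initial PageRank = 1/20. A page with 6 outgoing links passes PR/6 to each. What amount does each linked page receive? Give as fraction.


Initial PR = 1/20 = 1/20
Outlinks = 6
Contribution per link = PR / outlinks
= 1/20 / 6
= 1/120

1/120


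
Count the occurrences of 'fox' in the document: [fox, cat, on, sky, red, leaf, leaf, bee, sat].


Document has 9 words
Scanning for 'fox':
Found at positions: [0]
Count = 1

1


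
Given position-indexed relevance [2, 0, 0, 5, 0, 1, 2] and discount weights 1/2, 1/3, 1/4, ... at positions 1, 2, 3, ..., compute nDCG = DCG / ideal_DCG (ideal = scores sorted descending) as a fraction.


Position discount weights w_i = 1/(i+1) for i=1..7:
Weights = [1/2, 1/3, 1/4, 1/5, 1/6, 1/7, 1/8]
Actual relevance: [2, 0, 0, 5, 0, 1, 2]
DCG = 2/2 + 0/3 + 0/4 + 5/5 + 0/6 + 1/7 + 2/8 = 67/28
Ideal relevance (sorted desc): [5, 2, 2, 1, 0, 0, 0]
Ideal DCG = 5/2 + 2/3 + 2/4 + 1/5 + 0/6 + 0/7 + 0/8 = 58/15
nDCG = DCG / ideal_DCG = 67/28 / 58/15 = 1005/1624

1005/1624


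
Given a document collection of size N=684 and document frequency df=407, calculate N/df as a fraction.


IDF ratio = N / df
= 684 / 407
= 684/407

684/407


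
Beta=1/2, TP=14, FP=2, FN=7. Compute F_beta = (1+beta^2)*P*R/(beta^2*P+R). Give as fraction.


P = TP/(TP+FP) = 14/16 = 7/8
R = TP/(TP+FN) = 14/21 = 2/3
beta^2 = 1/2^2 = 1/4
(1 + beta^2) = 5/4
Numerator = (1+beta^2)*P*R = 35/48
Denominator = beta^2*P + R = 7/32 + 2/3 = 85/96
F_beta = 14/17

14/17


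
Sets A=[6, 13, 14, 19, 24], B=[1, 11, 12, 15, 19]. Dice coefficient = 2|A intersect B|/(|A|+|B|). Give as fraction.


A intersect B = [19]
|A intersect B| = 1
|A| = 5, |B| = 5
Dice = 2*1 / (5+5)
= 2 / 10 = 1/5

1/5


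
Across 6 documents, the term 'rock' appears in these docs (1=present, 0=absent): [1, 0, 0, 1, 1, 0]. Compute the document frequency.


Checking each document for 'rock':
Doc 1: present
Doc 2: absent
Doc 3: absent
Doc 4: present
Doc 5: present
Doc 6: absent
df = sum of presences = 1 + 0 + 0 + 1 + 1 + 0 = 3

3


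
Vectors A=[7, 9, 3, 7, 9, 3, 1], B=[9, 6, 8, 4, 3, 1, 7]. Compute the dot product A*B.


Dot product = sum of element-wise products
A[0]*B[0] = 7*9 = 63
A[1]*B[1] = 9*6 = 54
A[2]*B[2] = 3*8 = 24
A[3]*B[3] = 7*4 = 28
A[4]*B[4] = 9*3 = 27
A[5]*B[5] = 3*1 = 3
A[6]*B[6] = 1*7 = 7
Sum = 63 + 54 + 24 + 28 + 27 + 3 + 7 = 206

206


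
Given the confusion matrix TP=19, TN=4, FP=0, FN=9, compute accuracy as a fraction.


Accuracy = (TP + TN) / (TP + TN + FP + FN)
TP + TN = 19 + 4 = 23
Total = 19 + 4 + 0 + 9 = 32
Accuracy = 23 / 32 = 23/32

23/32


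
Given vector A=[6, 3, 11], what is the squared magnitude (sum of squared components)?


|A|^2 = sum of squared components
A[0]^2 = 6^2 = 36
A[1]^2 = 3^2 = 9
A[2]^2 = 11^2 = 121
Sum = 36 + 9 + 121 = 166

166


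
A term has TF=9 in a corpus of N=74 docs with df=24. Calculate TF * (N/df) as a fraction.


TF * (N/df)
= 9 * (74/24)
= 9 * 37/12
= 111/4

111/4


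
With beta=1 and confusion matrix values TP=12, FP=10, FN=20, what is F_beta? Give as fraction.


P = TP/(TP+FP) = 12/22 = 6/11
R = TP/(TP+FN) = 12/32 = 3/8
beta^2 = 1^2 = 1
(1 + beta^2) = 2
Numerator = (1+beta^2)*P*R = 9/22
Denominator = beta^2*P + R = 6/11 + 3/8 = 81/88
F_beta = 4/9

4/9


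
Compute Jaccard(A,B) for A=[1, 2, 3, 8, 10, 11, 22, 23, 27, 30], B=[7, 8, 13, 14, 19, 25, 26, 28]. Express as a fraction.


A intersect B = [8]
|A intersect B| = 1
A union B = [1, 2, 3, 7, 8, 10, 11, 13, 14, 19, 22, 23, 25, 26, 27, 28, 30]
|A union B| = 17
Jaccard = 1/17 = 1/17

1/17


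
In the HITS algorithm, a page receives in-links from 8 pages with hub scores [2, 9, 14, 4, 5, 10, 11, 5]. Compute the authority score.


Authority = sum of hub scores of in-linkers
In-link 1: hub score = 2
In-link 2: hub score = 9
In-link 3: hub score = 14
In-link 4: hub score = 4
In-link 5: hub score = 5
In-link 6: hub score = 10
In-link 7: hub score = 11
In-link 8: hub score = 5
Authority = 2 + 9 + 14 + 4 + 5 + 10 + 11 + 5 = 60

60


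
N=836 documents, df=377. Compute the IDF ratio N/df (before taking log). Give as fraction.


IDF ratio = N / df
= 836 / 377
= 836/377

836/377


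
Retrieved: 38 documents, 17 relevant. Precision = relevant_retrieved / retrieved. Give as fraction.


Precision = relevant_retrieved / total_retrieved
= 17 / 38
= 17 / (17 + 21)
= 17/38

17/38


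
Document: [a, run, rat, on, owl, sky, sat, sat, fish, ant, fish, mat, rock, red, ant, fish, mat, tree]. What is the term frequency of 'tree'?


Document has 18 words
Scanning for 'tree':
Found at positions: [17]
Count = 1

1


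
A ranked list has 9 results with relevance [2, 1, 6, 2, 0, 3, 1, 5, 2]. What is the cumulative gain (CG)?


Cumulative Gain = sum of relevance scores
Position 1: rel=2, running sum=2
Position 2: rel=1, running sum=3
Position 3: rel=6, running sum=9
Position 4: rel=2, running sum=11
Position 5: rel=0, running sum=11
Position 6: rel=3, running sum=14
Position 7: rel=1, running sum=15
Position 8: rel=5, running sum=20
Position 9: rel=2, running sum=22
CG = 22

22


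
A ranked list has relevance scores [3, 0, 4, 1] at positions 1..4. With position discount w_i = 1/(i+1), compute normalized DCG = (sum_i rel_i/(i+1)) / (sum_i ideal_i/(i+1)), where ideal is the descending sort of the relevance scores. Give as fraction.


Position discount weights w_i = 1/(i+1) for i=1..4:
Weights = [1/2, 1/3, 1/4, 1/5]
Actual relevance: [3, 0, 4, 1]
DCG = 3/2 + 0/3 + 4/4 + 1/5 = 27/10
Ideal relevance (sorted desc): [4, 3, 1, 0]
Ideal DCG = 4/2 + 3/3 + 1/4 + 0/5 = 13/4
nDCG = DCG / ideal_DCG = 27/10 / 13/4 = 54/65

54/65


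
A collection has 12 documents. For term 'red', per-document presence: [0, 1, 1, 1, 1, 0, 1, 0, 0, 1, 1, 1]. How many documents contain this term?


Checking each document for 'red':
Doc 1: absent
Doc 2: present
Doc 3: present
Doc 4: present
Doc 5: present
Doc 6: absent
Doc 7: present
Doc 8: absent
Doc 9: absent
Doc 10: present
Doc 11: present
Doc 12: present
df = sum of presences = 0 + 1 + 1 + 1 + 1 + 0 + 1 + 0 + 0 + 1 + 1 + 1 = 8

8


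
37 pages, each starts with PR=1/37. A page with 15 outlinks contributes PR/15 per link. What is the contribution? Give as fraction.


Initial PR = 1/37 = 1/37
Outlinks = 15
Contribution per link = PR / outlinks
= 1/37 / 15
= 1/555

1/555


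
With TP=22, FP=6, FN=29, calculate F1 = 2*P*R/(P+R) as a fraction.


F1 = 2 * P * R / (P + R)
P = TP/(TP+FP) = 22/28 = 11/14
R = TP/(TP+FN) = 22/51 = 22/51
2 * P * R = 2 * 11/14 * 22/51 = 242/357
P + R = 11/14 + 22/51 = 869/714
F1 = 242/357 / 869/714 = 44/79

44/79


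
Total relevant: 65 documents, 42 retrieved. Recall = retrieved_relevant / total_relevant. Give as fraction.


Recall = retrieved_relevant / total_relevant
= 42 / 65
= 42 / (42 + 23)
= 42/65

42/65


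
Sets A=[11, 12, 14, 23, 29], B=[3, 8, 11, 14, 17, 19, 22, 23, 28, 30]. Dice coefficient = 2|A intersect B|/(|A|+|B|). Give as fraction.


A intersect B = [11, 14, 23]
|A intersect B| = 3
|A| = 5, |B| = 10
Dice = 2*3 / (5+10)
= 6 / 15 = 2/5

2/5


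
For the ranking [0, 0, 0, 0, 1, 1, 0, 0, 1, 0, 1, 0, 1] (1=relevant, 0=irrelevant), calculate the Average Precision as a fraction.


Computing P@k for each relevant position:
Position 1: not relevant
Position 2: not relevant
Position 3: not relevant
Position 4: not relevant
Position 5: relevant, P@5 = 1/5 = 1/5
Position 6: relevant, P@6 = 2/6 = 1/3
Position 7: not relevant
Position 8: not relevant
Position 9: relevant, P@9 = 3/9 = 1/3
Position 10: not relevant
Position 11: relevant, P@11 = 4/11 = 4/11
Position 12: not relevant
Position 13: relevant, P@13 = 5/13 = 5/13
Sum of P@k = 1/5 + 1/3 + 1/3 + 4/11 + 5/13 = 3464/2145
AP = 3464/2145 / 5 = 3464/10725

3464/10725


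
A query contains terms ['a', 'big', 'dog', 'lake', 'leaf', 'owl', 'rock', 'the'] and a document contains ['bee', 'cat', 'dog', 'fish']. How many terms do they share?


Query terms: ['a', 'big', 'dog', 'lake', 'leaf', 'owl', 'rock', 'the']
Document terms: ['bee', 'cat', 'dog', 'fish']
Common terms: ['dog']
Overlap count = 1

1


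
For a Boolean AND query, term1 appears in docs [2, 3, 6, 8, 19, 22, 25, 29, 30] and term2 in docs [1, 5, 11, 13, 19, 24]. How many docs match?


Boolean AND: find intersection of posting lists
term1 docs: [2, 3, 6, 8, 19, 22, 25, 29, 30]
term2 docs: [1, 5, 11, 13, 19, 24]
Intersection: [19]
|intersection| = 1

1


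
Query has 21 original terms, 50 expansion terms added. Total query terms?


Original terms: 21
Expansion terms: 50
Total = 21 + 50 = 71

71


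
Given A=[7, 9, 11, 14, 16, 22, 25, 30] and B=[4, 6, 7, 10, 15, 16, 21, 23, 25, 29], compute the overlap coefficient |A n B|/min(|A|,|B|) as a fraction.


A intersect B = [7, 16, 25]
|A intersect B| = 3
min(|A|, |B|) = min(8, 10) = 8
Overlap = 3 / 8 = 3/8

3/8


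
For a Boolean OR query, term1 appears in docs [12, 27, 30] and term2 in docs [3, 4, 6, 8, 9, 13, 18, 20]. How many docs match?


Boolean OR: find union of posting lists
term1 docs: [12, 27, 30]
term2 docs: [3, 4, 6, 8, 9, 13, 18, 20]
Union: [3, 4, 6, 8, 9, 12, 13, 18, 20, 27, 30]
|union| = 11

11


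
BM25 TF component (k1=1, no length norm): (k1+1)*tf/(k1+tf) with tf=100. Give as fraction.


BM25 TF component = (k1+1)*tf / (k1+tf)
k1 = 1, tf = 100
Numerator = (1+1)*100 = 200
Denominator = 1 + 100 = 101
= 200/101 = 200/101

200/101


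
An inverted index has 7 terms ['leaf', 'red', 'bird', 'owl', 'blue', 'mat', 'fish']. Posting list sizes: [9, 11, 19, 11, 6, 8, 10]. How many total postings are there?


Summing posting list sizes:
'leaf': 9 postings
'red': 11 postings
'bird': 19 postings
'owl': 11 postings
'blue': 6 postings
'mat': 8 postings
'fish': 10 postings
Total = 9 + 11 + 19 + 11 + 6 + 8 + 10 = 74

74


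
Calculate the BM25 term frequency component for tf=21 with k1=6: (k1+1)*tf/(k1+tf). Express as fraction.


BM25 TF component = (k1+1)*tf / (k1+tf)
k1 = 6, tf = 21
Numerator = (6+1)*21 = 147
Denominator = 6 + 21 = 27
= 147/27 = 49/9

49/9


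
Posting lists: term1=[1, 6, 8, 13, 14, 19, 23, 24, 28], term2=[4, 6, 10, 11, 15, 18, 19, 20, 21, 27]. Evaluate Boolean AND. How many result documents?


Boolean AND: find intersection of posting lists
term1 docs: [1, 6, 8, 13, 14, 19, 23, 24, 28]
term2 docs: [4, 6, 10, 11, 15, 18, 19, 20, 21, 27]
Intersection: [6, 19]
|intersection| = 2

2


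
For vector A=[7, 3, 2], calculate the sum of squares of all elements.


|A|^2 = sum of squared components
A[0]^2 = 7^2 = 49
A[1]^2 = 3^2 = 9
A[2]^2 = 2^2 = 4
Sum = 49 + 9 + 4 = 62

62


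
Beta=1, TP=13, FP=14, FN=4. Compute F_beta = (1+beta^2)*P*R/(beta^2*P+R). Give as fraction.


P = TP/(TP+FP) = 13/27 = 13/27
R = TP/(TP+FN) = 13/17 = 13/17
beta^2 = 1^2 = 1
(1 + beta^2) = 2
Numerator = (1+beta^2)*P*R = 338/459
Denominator = beta^2*P + R = 13/27 + 13/17 = 572/459
F_beta = 13/22

13/22


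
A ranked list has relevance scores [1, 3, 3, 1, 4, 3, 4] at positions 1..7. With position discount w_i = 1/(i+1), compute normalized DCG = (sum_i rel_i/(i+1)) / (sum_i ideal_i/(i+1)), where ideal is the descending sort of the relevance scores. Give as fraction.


Position discount weights w_i = 1/(i+1) for i=1..7:
Weights = [1/2, 1/3, 1/4, 1/5, 1/6, 1/7, 1/8]
Actual relevance: [1, 3, 3, 1, 4, 3, 4]
DCG = 1/2 + 3/3 + 3/4 + 1/5 + 4/6 + 3/7 + 4/8 = 1699/420
Ideal relevance (sorted desc): [4, 4, 3, 3, 3, 1, 1]
Ideal DCG = 4/2 + 4/3 + 3/4 + 3/5 + 3/6 + 1/7 + 1/8 = 4579/840
nDCG = DCG / ideal_DCG = 1699/420 / 4579/840 = 3398/4579

3398/4579


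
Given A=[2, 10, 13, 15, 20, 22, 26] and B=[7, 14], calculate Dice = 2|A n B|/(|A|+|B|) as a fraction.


A intersect B = []
|A intersect B| = 0
|A| = 7, |B| = 2
Dice = 2*0 / (7+2)
= 0 / 9 = 0

0


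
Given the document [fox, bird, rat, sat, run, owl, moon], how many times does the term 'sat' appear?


Document has 7 words
Scanning for 'sat':
Found at positions: [3]
Count = 1

1


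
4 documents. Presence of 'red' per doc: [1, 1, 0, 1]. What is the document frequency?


Checking each document for 'red':
Doc 1: present
Doc 2: present
Doc 3: absent
Doc 4: present
df = sum of presences = 1 + 1 + 0 + 1 = 3

3


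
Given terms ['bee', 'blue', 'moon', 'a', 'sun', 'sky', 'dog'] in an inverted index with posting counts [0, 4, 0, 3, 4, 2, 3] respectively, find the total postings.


Summing posting list sizes:
'bee': 0 postings
'blue': 4 postings
'moon': 0 postings
'a': 3 postings
'sun': 4 postings
'sky': 2 postings
'dog': 3 postings
Total = 0 + 4 + 0 + 3 + 4 + 2 + 3 = 16

16


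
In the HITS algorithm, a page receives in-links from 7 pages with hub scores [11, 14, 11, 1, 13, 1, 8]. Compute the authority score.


Authority = sum of hub scores of in-linkers
In-link 1: hub score = 11
In-link 2: hub score = 14
In-link 3: hub score = 11
In-link 4: hub score = 1
In-link 5: hub score = 13
In-link 6: hub score = 1
In-link 7: hub score = 8
Authority = 11 + 14 + 11 + 1 + 13 + 1 + 8 = 59

59


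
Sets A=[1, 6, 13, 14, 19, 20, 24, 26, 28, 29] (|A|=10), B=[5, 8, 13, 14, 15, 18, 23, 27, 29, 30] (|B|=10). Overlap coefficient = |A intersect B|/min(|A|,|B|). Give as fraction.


A intersect B = [13, 14, 29]
|A intersect B| = 3
min(|A|, |B|) = min(10, 10) = 10
Overlap = 3 / 10 = 3/10

3/10


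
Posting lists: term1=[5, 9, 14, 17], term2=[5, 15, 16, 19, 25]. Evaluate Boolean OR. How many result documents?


Boolean OR: find union of posting lists
term1 docs: [5, 9, 14, 17]
term2 docs: [5, 15, 16, 19, 25]
Union: [5, 9, 14, 15, 16, 17, 19, 25]
|union| = 8

8


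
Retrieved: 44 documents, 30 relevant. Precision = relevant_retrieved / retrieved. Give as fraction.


Precision = relevant_retrieved / total_retrieved
= 30 / 44
= 30 / (30 + 14)
= 15/22

15/22


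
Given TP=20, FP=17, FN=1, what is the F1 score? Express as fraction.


F1 = 2 * P * R / (P + R)
P = TP/(TP+FP) = 20/37 = 20/37
R = TP/(TP+FN) = 20/21 = 20/21
2 * P * R = 2 * 20/37 * 20/21 = 800/777
P + R = 20/37 + 20/21 = 1160/777
F1 = 800/777 / 1160/777 = 20/29

20/29


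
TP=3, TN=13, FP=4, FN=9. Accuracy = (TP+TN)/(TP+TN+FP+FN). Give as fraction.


Accuracy = (TP + TN) / (TP + TN + FP + FN)
TP + TN = 3 + 13 = 16
Total = 3 + 13 + 4 + 9 = 29
Accuracy = 16 / 29 = 16/29

16/29


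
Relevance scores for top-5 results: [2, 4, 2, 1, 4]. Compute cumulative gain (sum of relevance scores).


Cumulative Gain = sum of relevance scores
Position 1: rel=2, running sum=2
Position 2: rel=4, running sum=6
Position 3: rel=2, running sum=8
Position 4: rel=1, running sum=9
Position 5: rel=4, running sum=13
CG = 13

13


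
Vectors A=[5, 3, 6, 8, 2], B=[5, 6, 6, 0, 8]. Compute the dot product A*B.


Dot product = sum of element-wise products
A[0]*B[0] = 5*5 = 25
A[1]*B[1] = 3*6 = 18
A[2]*B[2] = 6*6 = 36
A[3]*B[3] = 8*0 = 0
A[4]*B[4] = 2*8 = 16
Sum = 25 + 18 + 36 + 0 + 16 = 95

95


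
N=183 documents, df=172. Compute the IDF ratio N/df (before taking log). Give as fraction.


IDF ratio = N / df
= 183 / 172
= 183/172

183/172


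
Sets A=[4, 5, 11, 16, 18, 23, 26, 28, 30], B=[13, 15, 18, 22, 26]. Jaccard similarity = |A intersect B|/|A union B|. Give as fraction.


A intersect B = [18, 26]
|A intersect B| = 2
A union B = [4, 5, 11, 13, 15, 16, 18, 22, 23, 26, 28, 30]
|A union B| = 12
Jaccard = 2/12 = 1/6

1/6


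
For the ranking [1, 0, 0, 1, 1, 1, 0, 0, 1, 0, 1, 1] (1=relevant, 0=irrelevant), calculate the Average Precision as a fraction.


Computing P@k for each relevant position:
Position 1: relevant, P@1 = 1/1 = 1
Position 2: not relevant
Position 3: not relevant
Position 4: relevant, P@4 = 2/4 = 1/2
Position 5: relevant, P@5 = 3/5 = 3/5
Position 6: relevant, P@6 = 4/6 = 2/3
Position 7: not relevant
Position 8: not relevant
Position 9: relevant, P@9 = 5/9 = 5/9
Position 10: not relevant
Position 11: relevant, P@11 = 6/11 = 6/11
Position 12: relevant, P@12 = 7/12 = 7/12
Sum of P@k = 1 + 1/2 + 3/5 + 2/3 + 5/9 + 6/11 + 7/12 = 8813/1980
AP = 8813/1980 / 7 = 1259/1980

1259/1980


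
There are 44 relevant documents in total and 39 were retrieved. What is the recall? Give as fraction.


Recall = retrieved_relevant / total_relevant
= 39 / 44
= 39 / (39 + 5)
= 39/44

39/44


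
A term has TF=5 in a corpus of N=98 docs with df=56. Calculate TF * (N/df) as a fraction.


TF * (N/df)
= 5 * (98/56)
= 5 * 7/4
= 35/4

35/4


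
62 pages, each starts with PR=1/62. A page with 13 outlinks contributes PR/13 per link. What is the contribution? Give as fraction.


Initial PR = 1/62 = 1/62
Outlinks = 13
Contribution per link = PR / outlinks
= 1/62 / 13
= 1/806

1/806


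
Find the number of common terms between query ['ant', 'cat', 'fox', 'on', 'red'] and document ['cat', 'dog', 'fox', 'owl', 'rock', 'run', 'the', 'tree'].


Query terms: ['ant', 'cat', 'fox', 'on', 'red']
Document terms: ['cat', 'dog', 'fox', 'owl', 'rock', 'run', 'the', 'tree']
Common terms: ['cat', 'fox']
Overlap count = 2

2


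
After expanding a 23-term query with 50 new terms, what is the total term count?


Original terms: 23
Expansion terms: 50
Total = 23 + 50 = 73

73


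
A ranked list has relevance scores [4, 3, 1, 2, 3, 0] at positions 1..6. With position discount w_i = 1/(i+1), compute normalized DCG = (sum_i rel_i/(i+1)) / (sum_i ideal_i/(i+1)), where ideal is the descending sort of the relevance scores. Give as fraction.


Position discount weights w_i = 1/(i+1) for i=1..6:
Weights = [1/2, 1/3, 1/4, 1/5, 1/6, 1/7]
Actual relevance: [4, 3, 1, 2, 3, 0]
DCG = 4/2 + 3/3 + 1/4 + 2/5 + 3/6 + 0/7 = 83/20
Ideal relevance (sorted desc): [4, 3, 3, 2, 1, 0]
Ideal DCG = 4/2 + 3/3 + 3/4 + 2/5 + 1/6 + 0/7 = 259/60
nDCG = DCG / ideal_DCG = 83/20 / 259/60 = 249/259

249/259


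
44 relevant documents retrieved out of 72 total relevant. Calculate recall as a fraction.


Recall = retrieved_relevant / total_relevant
= 44 / 72
= 44 / (44 + 28)
= 11/18

11/18


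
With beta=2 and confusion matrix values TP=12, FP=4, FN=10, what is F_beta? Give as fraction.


P = TP/(TP+FP) = 12/16 = 3/4
R = TP/(TP+FN) = 12/22 = 6/11
beta^2 = 2^2 = 4
(1 + beta^2) = 5
Numerator = (1+beta^2)*P*R = 45/22
Denominator = beta^2*P + R = 3 + 6/11 = 39/11
F_beta = 15/26

15/26


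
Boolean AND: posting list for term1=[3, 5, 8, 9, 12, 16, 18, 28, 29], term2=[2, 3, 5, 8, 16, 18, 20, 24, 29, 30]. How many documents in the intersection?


Boolean AND: find intersection of posting lists
term1 docs: [3, 5, 8, 9, 12, 16, 18, 28, 29]
term2 docs: [2, 3, 5, 8, 16, 18, 20, 24, 29, 30]
Intersection: [3, 5, 8, 16, 18, 29]
|intersection| = 6

6


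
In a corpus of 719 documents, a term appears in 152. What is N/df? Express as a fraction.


IDF ratio = N / df
= 719 / 152
= 719/152

719/152


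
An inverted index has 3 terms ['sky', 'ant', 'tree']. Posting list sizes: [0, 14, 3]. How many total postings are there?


Summing posting list sizes:
'sky': 0 postings
'ant': 14 postings
'tree': 3 postings
Total = 0 + 14 + 3 = 17

17


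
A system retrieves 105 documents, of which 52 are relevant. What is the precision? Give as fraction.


Precision = relevant_retrieved / total_retrieved
= 52 / 105
= 52 / (52 + 53)
= 52/105

52/105


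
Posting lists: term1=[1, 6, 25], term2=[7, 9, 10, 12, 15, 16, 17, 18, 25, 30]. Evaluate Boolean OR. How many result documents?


Boolean OR: find union of posting lists
term1 docs: [1, 6, 25]
term2 docs: [7, 9, 10, 12, 15, 16, 17, 18, 25, 30]
Union: [1, 6, 7, 9, 10, 12, 15, 16, 17, 18, 25, 30]
|union| = 12

12


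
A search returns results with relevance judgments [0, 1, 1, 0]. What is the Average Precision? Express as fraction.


Computing P@k for each relevant position:
Position 1: not relevant
Position 2: relevant, P@2 = 1/2 = 1/2
Position 3: relevant, P@3 = 2/3 = 2/3
Position 4: not relevant
Sum of P@k = 1/2 + 2/3 = 7/6
AP = 7/6 / 2 = 7/12

7/12


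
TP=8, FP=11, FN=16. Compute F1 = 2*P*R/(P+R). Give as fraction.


F1 = 2 * P * R / (P + R)
P = TP/(TP+FP) = 8/19 = 8/19
R = TP/(TP+FN) = 8/24 = 1/3
2 * P * R = 2 * 8/19 * 1/3 = 16/57
P + R = 8/19 + 1/3 = 43/57
F1 = 16/57 / 43/57 = 16/43

16/43


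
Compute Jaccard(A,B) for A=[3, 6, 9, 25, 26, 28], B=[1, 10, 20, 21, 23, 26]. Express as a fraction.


A intersect B = [26]
|A intersect B| = 1
A union B = [1, 3, 6, 9, 10, 20, 21, 23, 25, 26, 28]
|A union B| = 11
Jaccard = 1/11 = 1/11

1/11


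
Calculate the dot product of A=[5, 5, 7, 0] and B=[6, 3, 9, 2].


Dot product = sum of element-wise products
A[0]*B[0] = 5*6 = 30
A[1]*B[1] = 5*3 = 15
A[2]*B[2] = 7*9 = 63
A[3]*B[3] = 0*2 = 0
Sum = 30 + 15 + 63 + 0 = 108

108


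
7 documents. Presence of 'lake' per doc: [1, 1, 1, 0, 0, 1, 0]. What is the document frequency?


Checking each document for 'lake':
Doc 1: present
Doc 2: present
Doc 3: present
Doc 4: absent
Doc 5: absent
Doc 6: present
Doc 7: absent
df = sum of presences = 1 + 1 + 1 + 0 + 0 + 1 + 0 = 4

4


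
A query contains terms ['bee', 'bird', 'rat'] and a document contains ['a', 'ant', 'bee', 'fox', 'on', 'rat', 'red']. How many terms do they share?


Query terms: ['bee', 'bird', 'rat']
Document terms: ['a', 'ant', 'bee', 'fox', 'on', 'rat', 'red']
Common terms: ['bee', 'rat']
Overlap count = 2

2


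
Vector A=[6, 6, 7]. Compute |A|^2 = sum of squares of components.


|A|^2 = sum of squared components
A[0]^2 = 6^2 = 36
A[1]^2 = 6^2 = 36
A[2]^2 = 7^2 = 49
Sum = 36 + 36 + 49 = 121

121


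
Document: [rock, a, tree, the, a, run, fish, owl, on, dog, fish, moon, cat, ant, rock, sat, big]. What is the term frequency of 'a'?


Document has 17 words
Scanning for 'a':
Found at positions: [1, 4]
Count = 2

2


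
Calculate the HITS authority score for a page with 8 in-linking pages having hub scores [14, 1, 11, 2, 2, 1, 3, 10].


Authority = sum of hub scores of in-linkers
In-link 1: hub score = 14
In-link 2: hub score = 1
In-link 3: hub score = 11
In-link 4: hub score = 2
In-link 5: hub score = 2
In-link 6: hub score = 1
In-link 7: hub score = 3
In-link 8: hub score = 10
Authority = 14 + 1 + 11 + 2 + 2 + 1 + 3 + 10 = 44

44


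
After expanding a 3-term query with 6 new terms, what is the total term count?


Original terms: 3
Expansion terms: 6
Total = 3 + 6 = 9

9


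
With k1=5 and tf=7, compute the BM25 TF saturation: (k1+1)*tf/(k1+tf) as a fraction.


BM25 TF component = (k1+1)*tf / (k1+tf)
k1 = 5, tf = 7
Numerator = (5+1)*7 = 42
Denominator = 5 + 7 = 12
= 42/12 = 7/2

7/2


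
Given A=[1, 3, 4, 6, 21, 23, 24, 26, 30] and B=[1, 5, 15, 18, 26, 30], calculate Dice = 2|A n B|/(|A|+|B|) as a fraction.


A intersect B = [1, 26, 30]
|A intersect B| = 3
|A| = 9, |B| = 6
Dice = 2*3 / (9+6)
= 6 / 15 = 2/5

2/5


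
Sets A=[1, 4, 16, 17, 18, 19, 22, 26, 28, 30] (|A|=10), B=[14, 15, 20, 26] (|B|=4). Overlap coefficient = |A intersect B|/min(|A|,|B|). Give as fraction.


A intersect B = [26]
|A intersect B| = 1
min(|A|, |B|) = min(10, 4) = 4
Overlap = 1 / 4 = 1/4

1/4


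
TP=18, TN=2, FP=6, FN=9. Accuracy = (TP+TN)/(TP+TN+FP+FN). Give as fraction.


Accuracy = (TP + TN) / (TP + TN + FP + FN)
TP + TN = 18 + 2 = 20
Total = 18 + 2 + 6 + 9 = 35
Accuracy = 20 / 35 = 4/7

4/7


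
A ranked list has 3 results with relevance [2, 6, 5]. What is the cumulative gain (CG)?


Cumulative Gain = sum of relevance scores
Position 1: rel=2, running sum=2
Position 2: rel=6, running sum=8
Position 3: rel=5, running sum=13
CG = 13

13


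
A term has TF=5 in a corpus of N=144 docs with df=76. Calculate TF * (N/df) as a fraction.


TF * (N/df)
= 5 * (144/76)
= 5 * 36/19
= 180/19

180/19


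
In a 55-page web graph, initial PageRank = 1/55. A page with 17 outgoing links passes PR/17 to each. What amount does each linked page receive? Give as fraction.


Initial PR = 1/55 = 1/55
Outlinks = 17
Contribution per link = PR / outlinks
= 1/55 / 17
= 1/935

1/935


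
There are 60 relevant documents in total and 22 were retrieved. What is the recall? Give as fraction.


Recall = retrieved_relevant / total_relevant
= 22 / 60
= 22 / (22 + 38)
= 11/30

11/30


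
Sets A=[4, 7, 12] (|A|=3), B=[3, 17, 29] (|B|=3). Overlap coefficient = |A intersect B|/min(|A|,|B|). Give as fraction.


A intersect B = []
|A intersect B| = 0
min(|A|, |B|) = min(3, 3) = 3
Overlap = 0 / 3 = 0

0


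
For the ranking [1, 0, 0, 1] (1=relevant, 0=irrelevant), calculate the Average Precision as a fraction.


Computing P@k for each relevant position:
Position 1: relevant, P@1 = 1/1 = 1
Position 2: not relevant
Position 3: not relevant
Position 4: relevant, P@4 = 2/4 = 1/2
Sum of P@k = 1 + 1/2 = 3/2
AP = 3/2 / 2 = 3/4

3/4


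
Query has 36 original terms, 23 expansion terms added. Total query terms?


Original terms: 36
Expansion terms: 23
Total = 36 + 23 = 59

59


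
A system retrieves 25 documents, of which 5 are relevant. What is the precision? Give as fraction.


Precision = relevant_retrieved / total_retrieved
= 5 / 25
= 5 / (5 + 20)
= 1/5

1/5


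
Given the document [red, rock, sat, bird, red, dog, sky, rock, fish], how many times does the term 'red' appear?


Document has 9 words
Scanning for 'red':
Found at positions: [0, 4]
Count = 2

2


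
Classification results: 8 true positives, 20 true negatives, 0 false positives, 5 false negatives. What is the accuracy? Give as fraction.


Accuracy = (TP + TN) / (TP + TN + FP + FN)
TP + TN = 8 + 20 = 28
Total = 8 + 20 + 0 + 5 = 33
Accuracy = 28 / 33 = 28/33

28/33


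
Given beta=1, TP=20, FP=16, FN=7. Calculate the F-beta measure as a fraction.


P = TP/(TP+FP) = 20/36 = 5/9
R = TP/(TP+FN) = 20/27 = 20/27
beta^2 = 1^2 = 1
(1 + beta^2) = 2
Numerator = (1+beta^2)*P*R = 200/243
Denominator = beta^2*P + R = 5/9 + 20/27 = 35/27
F_beta = 40/63

40/63


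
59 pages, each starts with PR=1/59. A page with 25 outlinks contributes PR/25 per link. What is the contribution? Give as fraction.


Initial PR = 1/59 = 1/59
Outlinks = 25
Contribution per link = PR / outlinks
= 1/59 / 25
= 1/1475

1/1475


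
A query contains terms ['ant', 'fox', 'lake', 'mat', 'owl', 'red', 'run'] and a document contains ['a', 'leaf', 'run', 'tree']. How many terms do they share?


Query terms: ['ant', 'fox', 'lake', 'mat', 'owl', 'red', 'run']
Document terms: ['a', 'leaf', 'run', 'tree']
Common terms: ['run']
Overlap count = 1

1


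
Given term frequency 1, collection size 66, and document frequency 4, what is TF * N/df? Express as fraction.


TF * (N/df)
= 1 * (66/4)
= 1 * 33/2
= 33/2

33/2


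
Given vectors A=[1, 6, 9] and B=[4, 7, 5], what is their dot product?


Dot product = sum of element-wise products
A[0]*B[0] = 1*4 = 4
A[1]*B[1] = 6*7 = 42
A[2]*B[2] = 9*5 = 45
Sum = 4 + 42 + 45 = 91

91


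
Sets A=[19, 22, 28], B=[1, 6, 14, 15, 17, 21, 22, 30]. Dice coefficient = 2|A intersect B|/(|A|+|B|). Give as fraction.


A intersect B = [22]
|A intersect B| = 1
|A| = 3, |B| = 8
Dice = 2*1 / (3+8)
= 2 / 11 = 2/11

2/11


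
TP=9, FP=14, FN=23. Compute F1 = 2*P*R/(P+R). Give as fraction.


F1 = 2 * P * R / (P + R)
P = TP/(TP+FP) = 9/23 = 9/23
R = TP/(TP+FN) = 9/32 = 9/32
2 * P * R = 2 * 9/23 * 9/32 = 81/368
P + R = 9/23 + 9/32 = 495/736
F1 = 81/368 / 495/736 = 18/55

18/55


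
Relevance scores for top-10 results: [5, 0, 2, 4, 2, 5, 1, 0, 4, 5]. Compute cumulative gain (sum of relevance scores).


Cumulative Gain = sum of relevance scores
Position 1: rel=5, running sum=5
Position 2: rel=0, running sum=5
Position 3: rel=2, running sum=7
Position 4: rel=4, running sum=11
Position 5: rel=2, running sum=13
Position 6: rel=5, running sum=18
Position 7: rel=1, running sum=19
Position 8: rel=0, running sum=19
Position 9: rel=4, running sum=23
Position 10: rel=5, running sum=28
CG = 28

28


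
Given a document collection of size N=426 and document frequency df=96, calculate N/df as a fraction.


IDF ratio = N / df
= 426 / 96
= 71/16

71/16


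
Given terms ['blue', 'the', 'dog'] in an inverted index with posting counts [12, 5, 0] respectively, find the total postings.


Summing posting list sizes:
'blue': 12 postings
'the': 5 postings
'dog': 0 postings
Total = 12 + 5 + 0 = 17

17


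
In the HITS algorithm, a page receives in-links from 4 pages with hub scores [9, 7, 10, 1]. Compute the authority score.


Authority = sum of hub scores of in-linkers
In-link 1: hub score = 9
In-link 2: hub score = 7
In-link 3: hub score = 10
In-link 4: hub score = 1
Authority = 9 + 7 + 10 + 1 = 27

27


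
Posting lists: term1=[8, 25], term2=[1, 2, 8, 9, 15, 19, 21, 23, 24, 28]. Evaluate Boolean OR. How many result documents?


Boolean OR: find union of posting lists
term1 docs: [8, 25]
term2 docs: [1, 2, 8, 9, 15, 19, 21, 23, 24, 28]
Union: [1, 2, 8, 9, 15, 19, 21, 23, 24, 25, 28]
|union| = 11

11


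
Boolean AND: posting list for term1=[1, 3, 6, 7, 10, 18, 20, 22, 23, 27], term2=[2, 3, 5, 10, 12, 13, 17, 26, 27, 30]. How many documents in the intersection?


Boolean AND: find intersection of posting lists
term1 docs: [1, 3, 6, 7, 10, 18, 20, 22, 23, 27]
term2 docs: [2, 3, 5, 10, 12, 13, 17, 26, 27, 30]
Intersection: [3, 10, 27]
|intersection| = 3

3


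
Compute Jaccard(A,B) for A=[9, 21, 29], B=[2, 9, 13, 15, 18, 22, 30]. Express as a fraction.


A intersect B = [9]
|A intersect B| = 1
A union B = [2, 9, 13, 15, 18, 21, 22, 29, 30]
|A union B| = 9
Jaccard = 1/9 = 1/9

1/9
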